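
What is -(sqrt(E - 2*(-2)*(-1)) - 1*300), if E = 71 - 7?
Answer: 300 - 2*sqrt(15) ≈ 292.25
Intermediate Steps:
E = 64
-(sqrt(E - 2*(-2)*(-1)) - 1*300) = -(sqrt(64 - 2*(-2)*(-1)) - 1*300) = -(sqrt(64 + 4*(-1)) - 300) = -(sqrt(64 - 4) - 300) = -(sqrt(60) - 300) = -(2*sqrt(15) - 300) = -(-300 + 2*sqrt(15)) = 300 - 2*sqrt(15)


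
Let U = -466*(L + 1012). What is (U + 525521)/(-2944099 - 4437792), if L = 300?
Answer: 85871/7381891 ≈ 0.011633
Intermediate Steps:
U = -611392 (U = -466*(300 + 1012) = -466*1312 = -611392)
(U + 525521)/(-2944099 - 4437792) = (-611392 + 525521)/(-2944099 - 4437792) = -85871/(-7381891) = -85871*(-1/7381891) = 85871/7381891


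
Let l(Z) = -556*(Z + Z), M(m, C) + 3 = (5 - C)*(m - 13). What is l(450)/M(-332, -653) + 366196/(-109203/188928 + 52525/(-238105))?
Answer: -83102591093848274736/181233172573571 ≈ -4.5854e+5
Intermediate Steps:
M(m, C) = -3 + (-13 + m)*(5 - C) (M(m, C) = -3 + (5 - C)*(m - 13) = -3 + (5 - C)*(-13 + m) = -3 + (-13 + m)*(5 - C))
l(Z) = -1112*Z
l(450)/M(-332, -653) + 366196/(-109203/188928 + 52525/(-238105)) = (-1112*450)/(-68 + 5*(-332) + 13*(-653) - 1*(-653)*(-332)) + 366196/(-109203/188928 + 52525/(-238105)) = -500400/(-68 - 1660 - 8489 - 216796) + 366196/(-109203*1/188928 + 52525*(-1/238105)) = -500400/(-227013) + 366196/(-36401/62976 - 10505/47621) = -500400*(-1/227013) + 366196/(-2395014901/2998980096) = 166800/75671 + 366196*(-2998980096/2395014901) = 166800/75671 - 1098214515234816/2395014901 = -83102591093848274736/181233172573571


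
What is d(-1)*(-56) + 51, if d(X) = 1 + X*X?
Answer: -61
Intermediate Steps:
d(X) = 1 + X**2
d(-1)*(-56) + 51 = (1 + (-1)**2)*(-56) + 51 = (1 + 1)*(-56) + 51 = 2*(-56) + 51 = -112 + 51 = -61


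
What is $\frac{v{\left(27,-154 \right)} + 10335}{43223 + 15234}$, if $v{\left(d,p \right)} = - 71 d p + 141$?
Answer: $\frac{305694}{58457} \approx 5.2294$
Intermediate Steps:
$v{\left(d,p \right)} = 141 - 71 d p$ ($v{\left(d,p \right)} = - 71 d p + 141 = 141 - 71 d p$)
$\frac{v{\left(27,-154 \right)} + 10335}{43223 + 15234} = \frac{\left(141 - 1917 \left(-154\right)\right) + 10335}{43223 + 15234} = \frac{\left(141 + 295218\right) + 10335}{58457} = \left(295359 + 10335\right) \frac{1}{58457} = 305694 \cdot \frac{1}{58457} = \frac{305694}{58457}$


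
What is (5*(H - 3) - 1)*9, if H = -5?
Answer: -369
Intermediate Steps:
(5*(H - 3) - 1)*9 = (5*(-5 - 3) - 1)*9 = (5*(-8) - 1)*9 = (-40 - 1)*9 = -41*9 = -369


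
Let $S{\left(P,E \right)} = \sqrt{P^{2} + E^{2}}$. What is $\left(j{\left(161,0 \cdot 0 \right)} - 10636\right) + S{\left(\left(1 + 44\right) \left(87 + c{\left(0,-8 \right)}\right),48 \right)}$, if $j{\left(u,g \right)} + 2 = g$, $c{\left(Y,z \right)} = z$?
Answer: $-10638 + 3 \sqrt{1404481} \approx -7082.7$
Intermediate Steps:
$j{\left(u,g \right)} = -2 + g$
$S{\left(P,E \right)} = \sqrt{E^{2} + P^{2}}$
$\left(j{\left(161,0 \cdot 0 \right)} - 10636\right) + S{\left(\left(1 + 44\right) \left(87 + c{\left(0,-8 \right)}\right),48 \right)} = \left(\left(-2 + 0 \cdot 0\right) - 10636\right) + \sqrt{48^{2} + \left(\left(1 + 44\right) \left(87 - 8\right)\right)^{2}} = \left(\left(-2 + 0\right) - 10636\right) + \sqrt{2304 + \left(45 \cdot 79\right)^{2}} = \left(-2 - 10636\right) + \sqrt{2304 + 3555^{2}} = -10638 + \sqrt{2304 + 12638025} = -10638 + \sqrt{12640329} = -10638 + 3 \sqrt{1404481}$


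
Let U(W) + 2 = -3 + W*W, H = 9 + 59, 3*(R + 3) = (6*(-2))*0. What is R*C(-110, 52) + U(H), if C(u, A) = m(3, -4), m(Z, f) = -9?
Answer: 4646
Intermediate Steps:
R = -3 (R = -3 + ((6*(-2))*0)/3 = -3 + (-12*0)/3 = -3 + (1/3)*0 = -3 + 0 = -3)
C(u, A) = -9
H = 68
U(W) = -5 + W**2 (U(W) = -2 + (-3 + W*W) = -2 + (-3 + W**2) = -5 + W**2)
R*C(-110, 52) + U(H) = -3*(-9) + (-5 + 68**2) = 27 + (-5 + 4624) = 27 + 4619 = 4646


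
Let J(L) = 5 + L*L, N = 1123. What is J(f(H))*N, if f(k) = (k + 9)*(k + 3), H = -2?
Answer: 60642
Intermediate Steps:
f(k) = (3 + k)*(9 + k) (f(k) = (9 + k)*(3 + k) = (3 + k)*(9 + k))
J(L) = 5 + L²
J(f(H))*N = (5 + (27 + (-2)² + 12*(-2))²)*1123 = (5 + (27 + 4 - 24)²)*1123 = (5 + 7²)*1123 = (5 + 49)*1123 = 54*1123 = 60642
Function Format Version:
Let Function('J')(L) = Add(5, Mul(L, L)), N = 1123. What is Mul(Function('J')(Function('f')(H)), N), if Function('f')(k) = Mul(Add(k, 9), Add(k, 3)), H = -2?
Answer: 60642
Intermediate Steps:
Function('f')(k) = Mul(Add(3, k), Add(9, k)) (Function('f')(k) = Mul(Add(9, k), Add(3, k)) = Mul(Add(3, k), Add(9, k)))
Function('J')(L) = Add(5, Pow(L, 2))
Mul(Function('J')(Function('f')(H)), N) = Mul(Add(5, Pow(Add(27, Pow(-2, 2), Mul(12, -2)), 2)), 1123) = Mul(Add(5, Pow(Add(27, 4, -24), 2)), 1123) = Mul(Add(5, Pow(7, 2)), 1123) = Mul(Add(5, 49), 1123) = Mul(54, 1123) = 60642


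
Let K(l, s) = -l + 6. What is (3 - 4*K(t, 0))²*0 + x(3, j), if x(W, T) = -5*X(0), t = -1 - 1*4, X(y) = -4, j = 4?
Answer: 20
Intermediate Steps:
t = -5 (t = -1 - 4 = -5)
K(l, s) = 6 - l
x(W, T) = 20 (x(W, T) = -5*(-4) = 20)
(3 - 4*K(t, 0))²*0 + x(3, j) = (3 - 4*(6 - 1*(-5)))²*0 + 20 = (3 - 4*(6 + 5))²*0 + 20 = (3 - 4*11)²*0 + 20 = (3 - 44)²*0 + 20 = (-41)²*0 + 20 = 1681*0 + 20 = 0 + 20 = 20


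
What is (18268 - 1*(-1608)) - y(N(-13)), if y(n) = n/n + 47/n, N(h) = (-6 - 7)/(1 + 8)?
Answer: 258798/13 ≈ 19908.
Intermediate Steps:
N(h) = -13/9
y(n) = 1 + 47/n
(18268 - 1*(-1608)) - y(N(-13)) = (18268 - 1*(-1608)) - (47 - 13/9)/(-13/9) = (18268 + 1608) - (-9)*410/(13*9) = 19876 - 1*(-410/13) = 19876 + 410/13 = 258798/13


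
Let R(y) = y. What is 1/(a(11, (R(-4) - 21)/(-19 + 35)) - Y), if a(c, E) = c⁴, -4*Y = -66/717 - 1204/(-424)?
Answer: 101336/1483729983 ≈ 6.8298e-5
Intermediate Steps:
Y = -69607/101336 (Y = -(-66/717 - 1204/(-424))/4 = -(-66*1/717 - 1204*(-1/424))/4 = -(-22/239 + 301/106)/4 = -¼*69607/25334 = -69607/101336 ≈ -0.68689)
1/(a(11, (R(-4) - 21)/(-19 + 35)) - Y) = 1/(11⁴ - 1*(-69607/101336)) = 1/(14641 + 69607/101336) = 1/(1483729983/101336) = 101336/1483729983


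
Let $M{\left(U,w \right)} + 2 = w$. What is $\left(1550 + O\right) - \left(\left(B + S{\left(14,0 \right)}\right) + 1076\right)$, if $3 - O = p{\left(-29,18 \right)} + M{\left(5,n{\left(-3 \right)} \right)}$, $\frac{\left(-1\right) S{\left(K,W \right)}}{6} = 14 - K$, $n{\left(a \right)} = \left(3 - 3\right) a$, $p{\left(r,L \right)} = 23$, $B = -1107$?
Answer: $1563$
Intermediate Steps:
$n{\left(a \right)} = 0$ ($n{\left(a \right)} = 0 a = 0$)
$M{\left(U,w \right)} = -2 + w$
$S{\left(K,W \right)} = -84 + 6 K$ ($S{\left(K,W \right)} = - 6 \left(14 - K\right) = -84 + 6 K$)
$O = -18$ ($O = 3 - \left(23 + \left(-2 + 0\right)\right) = 3 - \left(23 - 2\right) = 3 - 21 = -18$)
$\left(1550 + O\right) - \left(\left(B + S{\left(14,0 \right)}\right) + 1076\right) = \left(1550 - 18\right) - \left(\left(-1107 + \left(-84 + 6 \cdot 14\right)\right) + 1076\right) = 1532 - \left(\left(-1107 + \left(-84 + 84\right)\right) + 1076\right) = 1532 - \left(\left(-1107 + 0\right) + 1076\right) = 1532 - \left(-1107 + 1076\right) = 1532 - -31 = 1532 + 31 = 1563$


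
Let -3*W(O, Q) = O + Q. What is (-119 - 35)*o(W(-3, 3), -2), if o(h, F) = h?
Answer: 0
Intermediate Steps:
W(O, Q) = -O/3 - Q/3 (W(O, Q) = -(O + Q)/3 = -O/3 - Q/3)
(-119 - 35)*o(W(-3, 3), -2) = (-119 - 35)*(-1/3*(-3) - 1/3*3) = -154*(1 - 1) = -154*0 = 0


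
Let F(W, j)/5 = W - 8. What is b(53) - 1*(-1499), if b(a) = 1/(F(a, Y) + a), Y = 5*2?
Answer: 416723/278 ≈ 1499.0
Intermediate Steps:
Y = 10
F(W, j) = -40 + 5*W (F(W, j) = 5*(W - 8) = 5*(-8 + W) = -40 + 5*W)
b(a) = 1/(-40 + 6*a) (b(a) = 1/((-40 + 5*a) + a) = 1/(-40 + 6*a))
b(53) - 1*(-1499) = 1/(2*(-20 + 3*53)) - 1*(-1499) = 1/(2*(-20 + 159)) + 1499 = (1/2)/139 + 1499 = (1/2)*(1/139) + 1499 = 1/278 + 1499 = 416723/278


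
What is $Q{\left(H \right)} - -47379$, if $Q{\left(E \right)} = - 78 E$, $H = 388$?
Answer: $17115$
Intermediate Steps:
$Q{\left(H \right)} - -47379 = \left(-78\right) 388 - -47379 = -30264 + 47379 = 17115$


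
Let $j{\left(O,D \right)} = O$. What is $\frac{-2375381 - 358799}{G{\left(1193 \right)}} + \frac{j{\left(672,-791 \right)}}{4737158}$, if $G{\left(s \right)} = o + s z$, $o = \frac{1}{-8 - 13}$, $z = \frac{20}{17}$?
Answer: $- \frac{2311975146538092}{1186759927897} \approx -1948.1$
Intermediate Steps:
$z = \frac{20}{17}$ ($z = 20 \cdot \frac{1}{17} = \frac{20}{17} \approx 1.1765$)
$o = - \frac{1}{21}$ ($o = \frac{1}{-21} = - \frac{1}{21} \approx -0.047619$)
$G{\left(s \right)} = - \frac{1}{21} + \frac{20 s}{17}$ ($G{\left(s \right)} = - \frac{1}{21} + s \frac{20}{17} = - \frac{1}{21} + \frac{20 s}{17}$)
$\frac{-2375381 - 358799}{G{\left(1193 \right)}} + \frac{j{\left(672,-791 \right)}}{4737158} = \frac{-2375381 - 358799}{- \frac{1}{21} + \frac{20}{17} \cdot 1193} + \frac{672}{4737158} = \frac{-2375381 - 358799}{- \frac{1}{21} + \frac{23860}{17}} + 672 \cdot \frac{1}{4737158} = - \frac{2734180}{\frac{501043}{357}} + \frac{336}{2368579} = \left(-2734180\right) \frac{357}{501043} + \frac{336}{2368579} = - \frac{976102260}{501043} + \frac{336}{2368579} = - \frac{2311975146538092}{1186759927897}$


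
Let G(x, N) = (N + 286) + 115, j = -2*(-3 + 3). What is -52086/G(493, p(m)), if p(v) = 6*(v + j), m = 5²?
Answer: -52086/551 ≈ -94.530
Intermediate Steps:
m = 25
j = 0 (j = -2*0 = 0)
p(v) = 6*v (p(v) = 6*(v + 0) = 6*v)
G(x, N) = 401 + N (G(x, N) = (286 + N) + 115 = 401 + N)
-52086/G(493, p(m)) = -52086/(401 + 6*25) = -52086/(401 + 150) = -52086/551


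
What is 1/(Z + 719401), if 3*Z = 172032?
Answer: 1/776745 ≈ 1.2874e-6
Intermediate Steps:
Z = 57344 (Z = (⅓)*172032 = 57344)
1/(Z + 719401) = 1/(57344 + 719401) = 1/776745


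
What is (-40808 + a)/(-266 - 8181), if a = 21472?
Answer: 19336/8447 ≈ 2.2891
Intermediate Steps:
(-40808 + a)/(-266 - 8181) = (-40808 + 21472)/(-266 - 8181) = -19336/(-8447) = -19336*(-1/8447) = 19336/8447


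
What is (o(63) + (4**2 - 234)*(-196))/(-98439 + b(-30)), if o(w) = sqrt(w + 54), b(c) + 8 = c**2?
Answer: -42728/97547 - 3*sqrt(13)/97547 ≈ -0.43814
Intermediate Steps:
b(c) = -8 + c**2
o(w) = sqrt(54 + w)
(o(63) + (4**2 - 234)*(-196))/(-98439 + b(-30)) = (sqrt(54 + 63) + (4**2 - 234)*(-196))/(-98439 + (-8 + (-30)**2)) = (sqrt(117) + (16 - 234)*(-196))/(-98439 + (-8 + 900)) = (3*sqrt(13) - 218*(-196))/(-98439 + 892) = (3*sqrt(13) + 42728)/(-97547) = (42728 + 3*sqrt(13))*(-1/97547) = -42728/97547 - 3*sqrt(13)/97547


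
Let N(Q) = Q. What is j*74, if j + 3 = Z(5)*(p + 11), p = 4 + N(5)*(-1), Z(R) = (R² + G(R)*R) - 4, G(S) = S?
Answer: 33818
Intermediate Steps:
Z(R) = -4 + 2*R² (Z(R) = (R² + R*R) - 4 = (R² + R²) - 4 = 2*R² - 4 = -4 + 2*R²)
p = -1 (p = 4 + 5*(-1) = 4 - 5 = -1)
j = 457 (j = -3 + (-4 + 2*5²)*(-1 + 11) = -3 + (-4 + 2*25)*10 = -3 + (-4 + 50)*10 = -3 + 46*10 = -3 + 460 = 457)
j*74 = 457*74 = 33818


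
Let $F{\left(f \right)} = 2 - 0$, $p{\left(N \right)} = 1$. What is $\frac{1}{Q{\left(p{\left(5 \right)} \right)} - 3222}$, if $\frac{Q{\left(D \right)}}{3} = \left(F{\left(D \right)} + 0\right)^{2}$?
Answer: $- \frac{1}{3210} \approx -0.00031153$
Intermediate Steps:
$F{\left(f \right)} = 2$ ($F{\left(f \right)} = 2 + 0 = 2$)
$Q{\left(D \right)} = 12$ ($Q{\left(D \right)} = 3 \left(2 + 0\right)^{2} = 3 \cdot 2^{2} = 3 \cdot 4 = 12$)
$\frac{1}{Q{\left(p{\left(5 \right)} \right)} - 3222} = \frac{1}{12 - 3222} = \frac{1}{-3210} = - \frac{1}{3210}$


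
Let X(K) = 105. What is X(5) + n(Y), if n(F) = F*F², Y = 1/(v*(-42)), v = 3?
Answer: 210039479/2000376 ≈ 105.00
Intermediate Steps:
Y = -1/126 (Y = 1/(3*(-42)) = 1/(-126) = -1/126 ≈ -0.0079365)
n(F) = F³
X(5) + n(Y) = 105 + (-1/126)³ = 105 - 1/2000376 = 210039479/2000376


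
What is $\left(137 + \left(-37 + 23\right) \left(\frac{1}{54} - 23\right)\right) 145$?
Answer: $\frac{1795970}{27} \approx 66517.0$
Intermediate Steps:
$\left(137 + \left(-37 + 23\right) \left(\frac{1}{54} - 23\right)\right) 145 = \left(137 - 14 \left(\frac{1}{54} - 23\right)\right) 145 = \left(137 - - \frac{8687}{27}\right) 145 = \left(137 + \frac{8687}{27}\right) 145 = \frac{12386}{27} \cdot 145 = \frac{1795970}{27}$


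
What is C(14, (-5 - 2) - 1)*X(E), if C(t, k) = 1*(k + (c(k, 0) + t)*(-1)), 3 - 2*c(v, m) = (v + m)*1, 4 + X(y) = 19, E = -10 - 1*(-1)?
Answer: -825/2 ≈ -412.50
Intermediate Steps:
E = -9 (E = -10 + 1 = -9)
X(y) = 15 (X(y) = -4 + 19 = 15)
c(v, m) = 3/2 - m/2 - v/2 (c(v, m) = 3/2 - (v + m)/2 = 3/2 - (m + v)/2 = 3/2 + (-m/2 - v/2) = 3/2 - m/2 - v/2)
C(t, k) = -3/2 - t + 3*k/2 (C(t, k) = 1*(k + ((3/2 - 1/2*0 - k/2) + t)*(-1)) = 1*(k + ((3/2 + 0 - k/2) + t)*(-1)) = 1*(k + ((3/2 - k/2) + t)*(-1)) = 1*(k + (3/2 + t - k/2)*(-1)) = 1*(k + (-3/2 + k/2 - t)) = 1*(-3/2 - t + 3*k/2) = -3/2 - t + 3*k/2)
C(14, (-5 - 2) - 1)*X(E) = (-3/2 - 1*14 + 3*((-5 - 2) - 1)/2)*15 = (-3/2 - 14 + 3*(-7 - 1)/2)*15 = (-3/2 - 14 + (3/2)*(-8))*15 = (-3/2 - 14 - 12)*15 = -55/2*15 = -825/2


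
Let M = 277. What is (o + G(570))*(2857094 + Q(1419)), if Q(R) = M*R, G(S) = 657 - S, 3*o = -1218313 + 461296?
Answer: -819858603564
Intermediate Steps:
o = -252339 (o = (-1218313 + 461296)/3 = (⅓)*(-757017) = -252339)
Q(R) = 277*R
(o + G(570))*(2857094 + Q(1419)) = (-252339 + (657 - 1*570))*(2857094 + 277*1419) = (-252339 + (657 - 570))*(2857094 + 393063) = (-252339 + 87)*3250157 = -252252*3250157 = -819858603564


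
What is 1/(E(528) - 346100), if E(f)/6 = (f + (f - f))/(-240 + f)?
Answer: -1/346089 ≈ -2.8894e-6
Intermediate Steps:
E(f) = 6*f/(-240 + f) (E(f) = 6*((f + (f - f))/(-240 + f)) = 6*((f + 0)/(-240 + f)) = 6*(f/(-240 + f)) = 6*f/(-240 + f))
1/(E(528) - 346100) = 1/(6*528/(-240 + 528) - 346100) = 1/(6*528/288 - 346100) = 1/(6*528*(1/288) - 346100) = 1/(11 - 346100) = 1/(-346089) = -1/346089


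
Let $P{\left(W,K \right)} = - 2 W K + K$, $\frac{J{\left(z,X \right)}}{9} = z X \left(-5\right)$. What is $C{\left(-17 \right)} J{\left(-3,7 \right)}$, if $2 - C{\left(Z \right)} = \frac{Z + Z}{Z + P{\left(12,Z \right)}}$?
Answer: $\frac{21735}{11} \approx 1975.9$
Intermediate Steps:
$J{\left(z,X \right)} = - 45 X z$ ($J{\left(z,X \right)} = 9 z X \left(-5\right) = 9 X z \left(-5\right) = 9 \left(- 5 X z\right) = - 45 X z$)
$P{\left(W,K \right)} = K - 2 K W$ ($P{\left(W,K \right)} = - 2 K W + K = K - 2 K W$)
$C{\left(Z \right)} = \frac{23}{11}$ ($C{\left(Z \right)} = 2 - \frac{Z + Z}{Z + Z \left(1 - 24\right)} = 2 - \frac{2 Z}{Z + Z \left(1 - 24\right)} = 2 - \frac{2 Z}{Z + Z \left(-23\right)} = 2 - \frac{2 Z}{Z - 23 Z} = 2 - \frac{2 Z}{\left(-22\right) Z} = 2 - 2 Z \left(- \frac{1}{22 Z}\right) = 2 - - \frac{1}{11} = 2 + \frac{1}{11} = \frac{23}{11}$)
$C{\left(-17 \right)} J{\left(-3,7 \right)} = \frac{23 \left(\left(-45\right) 7 \left(-3\right)\right)}{11} = \frac{23}{11} \cdot 945 = \frac{21735}{11}$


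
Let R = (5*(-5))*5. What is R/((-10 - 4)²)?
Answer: -125/196 ≈ -0.63776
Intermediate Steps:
R = -125 (R = -25*5 = -125)
R/((-10 - 4)²) = -125/(-10 - 4)² = -125/((-14)²) = -125/196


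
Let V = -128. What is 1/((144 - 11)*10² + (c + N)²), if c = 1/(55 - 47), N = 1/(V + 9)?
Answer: 906304/12053855521 ≈ 7.5188e-5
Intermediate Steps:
N = -1/119 (N = 1/(-128 + 9) = 1/(-119) = -1/119 ≈ -0.0084034)
c = ⅛ (c = 1/8 = ⅛ ≈ 0.12500)
1/((144 - 11)*10² + (c + N)²) = 1/((144 - 11)*10² + (⅛ - 1/119)²) = 1/(133*100 + (111/952)²) = 1/(13300 + 12321/906304) = 1/(12053855521/906304) = 906304/12053855521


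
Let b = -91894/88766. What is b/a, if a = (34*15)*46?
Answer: -45947/1041225180 ≈ -4.4128e-5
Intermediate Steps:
a = 23460 (a = 510*46 = 23460)
b = -45947/44383 (b = -91894*1/88766 = -45947/44383 ≈ -1.0352)
b/a = -45947/44383/23460 = -45947/44383*1/23460 = -45947/1041225180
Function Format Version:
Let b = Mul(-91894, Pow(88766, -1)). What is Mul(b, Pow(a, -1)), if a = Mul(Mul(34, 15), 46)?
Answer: Rational(-45947, 1041225180) ≈ -4.4128e-5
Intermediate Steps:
a = 23460 (a = Mul(510, 46) = 23460)
b = Rational(-45947, 44383) (b = Mul(-91894, Rational(1, 88766)) = Rational(-45947, 44383) ≈ -1.0352)
Mul(b, Pow(a, -1)) = Mul(Rational(-45947, 44383), Pow(23460, -1)) = Mul(Rational(-45947, 44383), Rational(1, 23460)) = Rational(-45947, 1041225180)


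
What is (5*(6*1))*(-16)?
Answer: -480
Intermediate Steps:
(5*(6*1))*(-16) = (5*6)*(-16) = 30*(-16) = -480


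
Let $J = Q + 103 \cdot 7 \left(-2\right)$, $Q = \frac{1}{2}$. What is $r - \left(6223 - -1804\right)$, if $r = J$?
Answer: $- \frac{18937}{2} \approx -9468.5$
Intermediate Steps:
$Q = \frac{1}{2} \approx 0.5$
$J = - \frac{2883}{2}$ ($J = \frac{1}{2} + 103 \cdot 7 \left(-2\right) = \frac{1}{2} + 103 \left(-14\right) = \frac{1}{2} - 1442 = - \frac{2883}{2} \approx -1441.5$)
$r = - \frac{2883}{2} \approx -1441.5$
$r - \left(6223 - -1804\right) = - \frac{2883}{2} - \left(6223 - -1804\right) = - \frac{2883}{2} - \left(6223 + 1804\right) = - \frac{2883}{2} - 8027 = - \frac{18937}{2}$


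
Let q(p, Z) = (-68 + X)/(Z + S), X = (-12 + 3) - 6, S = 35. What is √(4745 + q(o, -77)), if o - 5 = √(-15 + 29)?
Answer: √8373666/42 ≈ 68.898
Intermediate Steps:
X = -15 (X = -9 - 6 = -15)
o = 5 + √14 (o = 5 + √(-15 + 29) = 5 + √14 ≈ 8.7417)
q(p, Z) = -83/(35 + Z) (q(p, Z) = (-68 - 15)/(Z + 35) = -83/(35 + Z))
√(4745 + q(o, -77)) = √(4745 - 83/(35 - 77)) = √(4745 - 83/(-42)) = √(4745 - 83*(-1/42)) = √(4745 + 83/42) = √(199373/42) = √8373666/42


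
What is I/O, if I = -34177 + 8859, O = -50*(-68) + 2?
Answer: -12659/1701 ≈ -7.4421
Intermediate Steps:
O = 3402 (O = 3400 + 2 = 3402)
I = -25318
I/O = -25318/3402 = -25318*1/3402 = -12659/1701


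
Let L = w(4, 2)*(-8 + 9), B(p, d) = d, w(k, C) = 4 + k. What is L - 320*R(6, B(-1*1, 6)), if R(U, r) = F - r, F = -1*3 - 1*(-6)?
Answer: 968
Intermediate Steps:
F = 3 (F = -3 + 6 = 3)
R(U, r) = 3 - r
L = 8 (L = (4 + 4)*(-8 + 9) = 8*1 = 8)
L - 320*R(6, B(-1*1, 6)) = 8 - 320*(3 - 1*6) = 8 - 320*(3 - 6) = 8 - 320*(-3) = 8 + 960 = 968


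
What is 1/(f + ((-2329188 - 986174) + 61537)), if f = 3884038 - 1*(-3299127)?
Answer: 1/3929340 ≈ 2.5450e-7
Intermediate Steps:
f = 7183165 (f = 3884038 + 3299127 = 7183165)
1/(f + ((-2329188 - 986174) + 61537)) = 1/(7183165 + ((-2329188 - 986174) + 61537)) = 1/(7183165 + (-3315362 + 61537)) = 1/(7183165 - 3253825) = 1/3929340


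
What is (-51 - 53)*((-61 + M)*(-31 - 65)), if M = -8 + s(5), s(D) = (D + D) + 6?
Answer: -529152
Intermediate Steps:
s(D) = 6 + 2*D (s(D) = 2*D + 6 = 6 + 2*D)
M = 8 (M = -8 + (6 + 2*5) = -8 + (6 + 10) = -8 + 16 = 8)
(-51 - 53)*((-61 + M)*(-31 - 65)) = (-51 - 53)*((-61 + 8)*(-31 - 65)) = -(-5512)*(-96) = -104*5088 = -529152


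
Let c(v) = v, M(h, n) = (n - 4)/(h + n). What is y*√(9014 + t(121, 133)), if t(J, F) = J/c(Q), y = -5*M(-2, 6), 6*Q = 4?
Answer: -5*√36782/4 ≈ -239.73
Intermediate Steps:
Q = ⅔ (Q = (⅙)*4 = ⅔ ≈ 0.66667)
M(h, n) = (-4 + n)/(h + n)
y = -5/2 (y = -5*(-4 + 6)/(-2 + 6) = -5*2/4 = -5*½ = -5/2 ≈ -2.5000)
t(J, F) = 3*J/2 (t(J, F) = J/(⅔) = J*(3/2) = 3*J/2)
y*√(9014 + t(121, 133)) = -5*√(9014 + (3/2)*121)/2 = -5*√(9014 + 363/2)/2 = -5*√36782/4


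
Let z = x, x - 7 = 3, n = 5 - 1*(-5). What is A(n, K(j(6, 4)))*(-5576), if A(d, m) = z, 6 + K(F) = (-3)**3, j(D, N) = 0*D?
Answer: -55760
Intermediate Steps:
j(D, N) = 0
K(F) = -33 (K(F) = -6 + (-3)**3 = -6 - 27 = -33)
n = 10 (n = 5 + 5 = 10)
x = 10 (x = 7 + 3 = 10)
z = 10
A(d, m) = 10
A(n, K(j(6, 4)))*(-5576) = 10*(-5576) = -55760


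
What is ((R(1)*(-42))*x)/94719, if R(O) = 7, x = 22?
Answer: -2156/31573 ≈ -0.068286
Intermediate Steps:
((R(1)*(-42))*x)/94719 = ((7*(-42))*22)/94719 = -294*22*(1/94719) = -6468*1/94719 = -2156/31573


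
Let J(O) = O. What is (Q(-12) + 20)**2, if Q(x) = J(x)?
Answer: 64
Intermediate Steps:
Q(x) = x
(Q(-12) + 20)**2 = (-12 + 20)**2 = 8**2 = 64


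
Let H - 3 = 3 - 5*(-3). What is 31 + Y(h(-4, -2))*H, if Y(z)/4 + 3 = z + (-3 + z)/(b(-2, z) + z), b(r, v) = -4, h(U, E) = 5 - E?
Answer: 479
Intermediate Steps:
H = 21 (H = 3 + (3 - 5*(-3)) = 3 + (3 + 15) = 3 + 18 = 21)
Y(z) = -12 + 4*z + 4*(-3 + z)/(-4 + z) (Y(z) = -12 + 4*(z + (-3 + z)/(-4 + z)) = -12 + (4*z + 4*(-3 + z)/(-4 + z)) = -12 + 4*z + 4*(-3 + z)/(-4 + z))
31 + Y(h(-4, -2))*H = 31 + (4*(9 + (5 - 1*(-2))**2 - 6*(5 - 1*(-2)))/(-4 + (5 - 1*(-2))))*21 = 31 + (4*(9 + (5 + 2)**2 - 6*(5 + 2))/(-4 + (5 + 2)))*21 = 31 + (4*(9 + 7**2 - 6*7)/(-4 + 7))*21 = 31 + (4*(9 + 49 - 42)/3)*21 = 31 + (4*(1/3)*16)*21 = 31 + (64/3)*21 = 31 + 448 = 479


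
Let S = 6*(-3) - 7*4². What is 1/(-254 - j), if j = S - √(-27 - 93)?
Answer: -31/3874 - I*√30/7748 ≈ -0.0080021 - 0.00070692*I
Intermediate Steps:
S = -130 (S = -18 - 7*16 = -18 - 112 = -130)
j = -130 - 2*I*√30 (j = -130 - √(-27 - 93) = -130 - √(-120) = -130 - 2*I*√30 ≈ -130.0 - 10.954*I)
1/(-254 - j) = 1/(-254 - (-130 - 2*I*√30)) = 1/(-254 + (130 + 2*I*√30)) = 1/(-124 + 2*I*√30)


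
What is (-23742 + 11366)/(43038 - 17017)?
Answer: -12376/26021 ≈ -0.47562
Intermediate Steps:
(-23742 + 11366)/(43038 - 17017) = -12376/26021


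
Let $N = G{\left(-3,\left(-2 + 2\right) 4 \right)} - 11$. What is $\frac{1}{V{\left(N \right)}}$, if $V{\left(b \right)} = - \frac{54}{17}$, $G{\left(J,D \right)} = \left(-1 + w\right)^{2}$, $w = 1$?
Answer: $- \frac{17}{54} \approx -0.31481$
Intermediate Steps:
$G{\left(J,D \right)} = 0$ ($G{\left(J,D \right)} = \left(-1 + 1\right)^{2} = 0^{2} = 0$)
$N = -11$ ($N = 0 - 11 = -11$)
$V{\left(b \right)} = - \frac{54}{17}$ ($V{\left(b \right)} = \left(-54\right) \frac{1}{17} = - \frac{54}{17}$)
$\frac{1}{V{\left(N \right)}} = \frac{1}{- \frac{54}{17}} = - \frac{17}{54}$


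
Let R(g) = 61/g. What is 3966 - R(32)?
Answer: 126851/32 ≈ 3964.1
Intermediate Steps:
3966 - R(32) = 3966 - 61/32 = 126851/32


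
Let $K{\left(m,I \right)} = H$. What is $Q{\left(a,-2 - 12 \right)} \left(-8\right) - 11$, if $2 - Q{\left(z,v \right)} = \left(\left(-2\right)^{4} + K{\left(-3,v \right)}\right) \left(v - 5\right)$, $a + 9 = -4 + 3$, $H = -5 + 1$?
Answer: $-1851$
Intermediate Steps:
$H = -4$
$a = -10$ ($a = -9 + \left(-4 + 3\right) = -9 - 1 = -10$)
$K{\left(m,I \right)} = -4$
$Q{\left(z,v \right)} = 62 - 12 v$ ($Q{\left(z,v \right)} = 2 - \left(\left(-2\right)^{4} - 4\right) \left(v - 5\right) = 2 - \left(16 - 4\right) \left(-5 + v\right) = 2 - 12 \left(-5 + v\right) = 2 - \left(-60 + 12 v\right) = 62 - 12 v$)
$Q{\left(a,-2 - 12 \right)} \left(-8\right) - 11 = \left(62 - 12 \left(-2 - 12\right)\right) \left(-8\right) - 11 = \left(62 - -168\right) \left(-8\right) - 11 = \left(62 + 168\right) \left(-8\right) - 11 = 230 \left(-8\right) - 11 = -1840 - 11 = -1851$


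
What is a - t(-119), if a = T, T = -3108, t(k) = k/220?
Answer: -683641/220 ≈ -3107.5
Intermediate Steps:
t(k) = k/220 (t(k) = k*(1/220) = k/220)
a = -3108
a - t(-119) = -3108 - (-119)/220 = -3108 - 1*(-119/220) = -3108 + 119/220 = -683641/220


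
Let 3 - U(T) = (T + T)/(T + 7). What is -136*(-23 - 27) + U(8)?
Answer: 102029/15 ≈ 6801.9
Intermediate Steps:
U(T) = 3 - 2*T/(7 + T) (U(T) = 3 - (T + T)/(T + 7) = 3 - 2*T/(7 + T))
-136*(-23 - 27) + U(8) = -136*(-23 - 27) + (21 + 8)/(7 + 8) = -136*(-50) + 29/15 = 6800 + (1/15)*29 = 6800 + 29/15 = 102029/15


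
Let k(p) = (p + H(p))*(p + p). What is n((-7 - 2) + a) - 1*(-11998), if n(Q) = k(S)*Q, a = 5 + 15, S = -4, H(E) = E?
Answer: 12702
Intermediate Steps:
k(p) = 4*p² (k(p) = (p + p)*(p + p) = (2*p)*(2*p) = 4*p²)
a = 20
n(Q) = 64*Q (n(Q) = (4*(-4)²)*Q = (4*16)*Q = 64*Q)
n((-7 - 2) + a) - 1*(-11998) = 64*((-7 - 2) + 20) - 1*(-11998) = 64*(-9 + 20) + 11998 = 64*11 + 11998 = 704 + 11998 = 12702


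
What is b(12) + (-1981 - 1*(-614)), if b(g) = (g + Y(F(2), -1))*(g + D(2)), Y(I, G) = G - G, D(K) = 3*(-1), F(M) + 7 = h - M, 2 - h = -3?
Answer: -1259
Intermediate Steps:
h = 5 (h = 2 - 1*(-3) = 2 + 3 = 5)
F(M) = -2 - M (F(M) = -7 + (5 - M) = -2 - M)
D(K) = -3
Y(I, G) = 0
b(g) = g*(-3 + g) (b(g) = (g + 0)*(g - 3) = g*(-3 + g))
b(12) + (-1981 - 1*(-614)) = 12*(-3 + 12) + (-1981 - 1*(-614)) = 12*9 + (-1981 + 614) = 108 - 1367 = -1259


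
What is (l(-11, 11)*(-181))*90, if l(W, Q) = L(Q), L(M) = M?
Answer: -179190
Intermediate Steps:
l(W, Q) = Q
(l(-11, 11)*(-181))*90 = (11*(-181))*90 = -1991*90 = -179190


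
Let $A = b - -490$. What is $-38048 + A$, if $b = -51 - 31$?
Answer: $-37640$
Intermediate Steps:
$b = -82$
$A = 408$ ($A = -82 - -490 = -82 + 490 = 408$)
$-38048 + A = -38048 + 408 = -37640$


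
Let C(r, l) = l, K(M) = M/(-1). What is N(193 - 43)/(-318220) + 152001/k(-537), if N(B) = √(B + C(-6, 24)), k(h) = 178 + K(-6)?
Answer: 152001/184 - √174/318220 ≈ 826.09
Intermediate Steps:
K(M) = -M (K(M) = M*(-1) = -M)
k(h) = 184 (k(h) = 178 - 1*(-6) = 178 + 6 = 184)
N(B) = √(24 + B) (N(B) = √(B + 24) = √(24 + B))
N(193 - 43)/(-318220) + 152001/k(-537) = √(24 + (193 - 43))/(-318220) + 152001/184 = √(24 + 150)*(-1/318220) + 152001*(1/184) = √174*(-1/318220) + 152001/184 = -√174/318220 + 152001/184 = 152001/184 - √174/318220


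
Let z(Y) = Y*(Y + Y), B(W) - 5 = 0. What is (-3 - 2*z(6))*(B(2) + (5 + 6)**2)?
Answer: -18522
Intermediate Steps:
B(W) = 5 (B(W) = 5 + 0 = 5)
z(Y) = 2*Y**2 (z(Y) = Y*(2*Y) = 2*Y**2)
(-3 - 2*z(6))*(B(2) + (5 + 6)**2) = (-3 - 4*6**2)*(5 + (5 + 6)**2) = (-3 - 4*36)*(5 + 11**2) = (-3 - 2*72)*(5 + 121) = (-3 - 144)*126 = -147*126 = -18522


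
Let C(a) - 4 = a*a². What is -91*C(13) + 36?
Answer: -200255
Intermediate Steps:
C(a) = 4 + a³ (C(a) = 4 + a*a² = 4 + a³)
-91*C(13) + 36 = -91*(4 + 13³) + 36 = -91*(4 + 2197) + 36 = -91*2201 + 36 = -200291 + 36 = -200255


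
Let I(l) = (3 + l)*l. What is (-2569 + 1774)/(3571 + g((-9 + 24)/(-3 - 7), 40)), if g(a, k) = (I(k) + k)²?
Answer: -795/3101171 ≈ -0.00025635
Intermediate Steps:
I(l) = l*(3 + l)
g(a, k) = (k + k*(3 + k))² (g(a, k) = (k*(3 + k) + k)² = (k + k*(3 + k))²)
(-2569 + 1774)/(3571 + g((-9 + 24)/(-3 - 7), 40)) = (-2569 + 1774)/(3571 + 40²*(4 + 40)²) = -795/(3571 + 1600*44²) = -795/(3571 + 1600*1936) = -795/(3571 + 3097600) = -795/3101171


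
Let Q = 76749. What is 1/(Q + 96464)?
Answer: 1/173213 ≈ 5.7732e-6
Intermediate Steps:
1/(Q + 96464) = 1/(76749 + 96464) = 1/173213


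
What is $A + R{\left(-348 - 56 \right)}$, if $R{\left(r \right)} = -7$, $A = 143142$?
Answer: $143135$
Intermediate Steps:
$A + R{\left(-348 - 56 \right)} = 143142 - 7 = 143135$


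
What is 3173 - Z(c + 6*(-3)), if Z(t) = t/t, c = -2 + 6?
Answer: 3172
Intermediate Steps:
c = 4
Z(t) = 1
3173 - Z(c + 6*(-3)) = 3173 - 1*1 = 3173 - 1 = 3172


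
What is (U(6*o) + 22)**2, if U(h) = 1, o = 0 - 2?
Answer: 529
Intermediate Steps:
o = -2
(U(6*o) + 22)**2 = (1 + 22)**2 = 23**2 = 529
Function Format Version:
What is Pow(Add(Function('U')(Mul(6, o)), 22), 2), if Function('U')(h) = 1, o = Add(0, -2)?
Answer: 529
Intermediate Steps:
o = -2
Pow(Add(Function('U')(Mul(6, o)), 22), 2) = Pow(Add(1, 22), 2) = Pow(23, 2) = 529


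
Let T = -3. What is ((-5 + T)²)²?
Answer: 4096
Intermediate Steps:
((-5 + T)²)² = ((-5 - 3)²)² = ((-8)²)² = 64² = 4096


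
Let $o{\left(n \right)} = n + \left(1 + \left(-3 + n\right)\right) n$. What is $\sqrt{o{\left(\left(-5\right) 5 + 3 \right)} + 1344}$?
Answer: $5 \sqrt{74} \approx 43.012$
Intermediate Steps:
$o{\left(n \right)} = n + n \left(-2 + n\right)$ ($o{\left(n \right)} = n + \left(-2 + n\right) n = n + n \left(-2 + n\right)$)
$\sqrt{o{\left(\left(-5\right) 5 + 3 \right)} + 1344} = \sqrt{\left(\left(-5\right) 5 + 3\right) \left(-1 + \left(\left(-5\right) 5 + 3\right)\right) + 1344} = \sqrt{\left(-25 + 3\right) \left(-1 + \left(-25 + 3\right)\right) + 1344} = \sqrt{- 22 \left(-1 - 22\right) + 1344} = \sqrt{\left(-22\right) \left(-23\right) + 1344} = \sqrt{506 + 1344} = \sqrt{1850} = 5 \sqrt{74}$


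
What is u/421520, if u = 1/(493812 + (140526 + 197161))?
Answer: 1/350493458480 ≈ 2.8531e-12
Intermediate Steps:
u = 1/831499 (u = 1/(493812 + 337687) = 1/831499 ≈ 1.2026e-6)
u/421520 = (1/831499)/421520 = (1/831499)*(1/421520) = 1/350493458480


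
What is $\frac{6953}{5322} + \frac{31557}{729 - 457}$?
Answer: $\frac{84918785}{723792} \approx 117.32$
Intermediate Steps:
$\frac{6953}{5322} + \frac{31557}{729 - 457} = 6953 \cdot \frac{1}{5322} + \frac{31557}{272} = \frac{6953}{5322} + 31557 \cdot \frac{1}{272} = \frac{6953}{5322} + \frac{31557}{272} = \frac{84918785}{723792}$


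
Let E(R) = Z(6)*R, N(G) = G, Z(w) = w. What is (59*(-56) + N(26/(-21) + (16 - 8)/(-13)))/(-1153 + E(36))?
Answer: 902498/255801 ≈ 3.5281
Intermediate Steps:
E(R) = 6*R
(59*(-56) + N(26/(-21) + (16 - 8)/(-13)))/(-1153 + E(36)) = (59*(-56) + (26/(-21) + (16 - 8)/(-13)))/(-1153 + 6*36) = (-3304 + (26*(-1/21) + 8*(-1/13)))/(-1153 + 216) = (-3304 + (-26/21 - 8/13))/(-937) = (-3304 - 506/273)*(-1/937) = -902498/273*(-1/937) = 902498/255801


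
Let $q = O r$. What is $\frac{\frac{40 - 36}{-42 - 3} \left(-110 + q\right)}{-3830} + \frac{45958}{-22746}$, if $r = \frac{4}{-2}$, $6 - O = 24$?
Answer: $- \frac{660632843}{326689425} \approx -2.0222$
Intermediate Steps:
$O = -18$ ($O = 6 - 24 = -18$)
$r = -2$ ($r = 4 \left(- \frac{1}{2}\right) = -2$)
$q = 36$ ($q = \left(-18\right) \left(-2\right) = 36$)
$\frac{\frac{40 - 36}{-42 - 3} \left(-110 + q\right)}{-3830} + \frac{45958}{-22746} = \frac{\frac{40 - 36}{-42 - 3} \left(-110 + 36\right)}{-3830} + \frac{45958}{-22746} = \frac{4}{-45} \left(-74\right) \left(- \frac{1}{3830}\right) + 45958 \left(- \frac{1}{22746}\right) = 4 \left(- \frac{1}{45}\right) \left(-74\right) \left(- \frac{1}{3830}\right) - \frac{22979}{11373} = \left(- \frac{4}{45}\right) \left(-74\right) \left(- \frac{1}{3830}\right) - \frac{22979}{11373} = \frac{296}{45} \left(- \frac{1}{3830}\right) - \frac{22979}{11373} = - \frac{148}{86175} - \frac{22979}{11373} = - \frac{660632843}{326689425}$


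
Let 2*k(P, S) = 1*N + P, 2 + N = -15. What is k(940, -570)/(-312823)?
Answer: -923/625646 ≈ -0.0014753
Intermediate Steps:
N = -17 (N = -2 - 15 = -17)
k(P, S) = -17/2 + P/2 (k(P, S) = (1*(-17) + P)/2 = (-17 + P)/2 = -17/2 + P/2)
k(940, -570)/(-312823) = (-17/2 + (1/2)*940)/(-312823) = (-17/2 + 470)*(-1/312823) = (923/2)*(-1/312823) = -923/625646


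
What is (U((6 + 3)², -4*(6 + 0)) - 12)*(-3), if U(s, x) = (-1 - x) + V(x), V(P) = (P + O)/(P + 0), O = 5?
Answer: -283/8 ≈ -35.375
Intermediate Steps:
V(P) = (5 + P)/P (V(P) = (P + 5)/(P + 0) = (5 + P)/P)
U(s, x) = -1 - x + (5 + x)/x (U(s, x) = (-1 - x) + (5 + x)/x = -1 - x + (5 + x)/x)
(U((6 + 3)², -4*(6 + 0)) - 12)*(-3) = ((-(-4)*(6 + 0) + 5/((-4*(6 + 0)))) - 12)*(-3) = ((-(-4)*6 + 5/((-4*6))) - 12)*(-3) = ((-1*(-24) + 5/(-24)) - 12)*(-3) = ((24 + 5*(-1/24)) - 12)*(-3) = ((24 - 5/24) - 12)*(-3) = (571/24 - 12)*(-3) = (283/24)*(-3) = -283/8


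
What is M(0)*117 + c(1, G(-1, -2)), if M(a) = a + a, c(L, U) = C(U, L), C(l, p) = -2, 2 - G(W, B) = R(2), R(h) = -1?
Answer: -2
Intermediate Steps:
G(W, B) = 3 (G(W, B) = 2 - 1*(-1) = 2 + 1 = 3)
c(L, U) = -2
M(a) = 2*a
M(0)*117 + c(1, G(-1, -2)) = (2*0)*117 - 2 = 0*117 - 2 = 0 - 2 = -2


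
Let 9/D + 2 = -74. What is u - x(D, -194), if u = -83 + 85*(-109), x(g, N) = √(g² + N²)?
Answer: -9348 - √217385617/76 ≈ -9542.0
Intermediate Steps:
D = -9/76 (D = 9/(-2 - 74) = 9/(-76) = 9*(-1/76) = -9/76 ≈ -0.11842)
x(g, N) = √(N² + g²)
u = -9348 (u = -83 - 9265 = -9348)
u - x(D, -194) = -9348 - √((-194)² + (-9/76)²) = -9348 - √(37636 + 81/5776) = -9348 - √(217385617/5776) = -9348 - √217385617/76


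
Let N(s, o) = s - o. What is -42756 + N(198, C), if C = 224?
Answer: -42782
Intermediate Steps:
-42756 + N(198, C) = -42756 + (198 - 1*224) = -42756 + (198 - 224) = -42756 - 26 = -42782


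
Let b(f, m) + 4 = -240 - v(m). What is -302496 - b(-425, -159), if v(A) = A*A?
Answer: -276971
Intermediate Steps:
v(A) = A**2
b(f, m) = -244 - m**2 (b(f, m) = -4 + (-240 - m**2) = -244 - m**2)
-302496 - b(-425, -159) = -302496 - (-244 - 1*(-159)**2) = -302496 - (-244 - 1*25281) = -302496 - (-244 - 25281) = -302496 - 1*(-25525) = -302496 + 25525 = -276971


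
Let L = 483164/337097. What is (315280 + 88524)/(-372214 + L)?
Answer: -68060558494/62735869797 ≈ -1.0849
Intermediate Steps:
L = 483164/337097 (L = 483164*(1/337097) = 483164/337097 ≈ 1.4333)
(315280 + 88524)/(-372214 + L) = (315280 + 88524)/(-372214 + 483164/337097) = 403804/(-125471739594/337097) = 403804*(-337097/125471739594) = -68060558494/62735869797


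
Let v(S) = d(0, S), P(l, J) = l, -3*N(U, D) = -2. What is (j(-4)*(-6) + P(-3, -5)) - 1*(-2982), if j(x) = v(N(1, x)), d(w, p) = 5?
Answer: 2949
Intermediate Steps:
N(U, D) = ⅔ (N(U, D) = -⅓*(-2) = ⅔)
v(S) = 5
j(x) = 5
(j(-4)*(-6) + P(-3, -5)) - 1*(-2982) = (5*(-6) - 3) - 1*(-2982) = (-30 - 3) + 2982 = -33 + 2982 = 2949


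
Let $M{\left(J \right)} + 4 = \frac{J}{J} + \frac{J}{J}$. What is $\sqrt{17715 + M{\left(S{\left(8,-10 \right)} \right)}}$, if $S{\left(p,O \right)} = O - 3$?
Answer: $\sqrt{17713} \approx 133.09$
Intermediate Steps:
$S{\left(p,O \right)} = -3 + O$
$M{\left(J \right)} = -2$ ($M{\left(J \right)} = -4 + \left(\frac{J}{J} + \frac{J}{J}\right) = -4 + \left(1 + 1\right) = -4 + 2 = -2$)
$\sqrt{17715 + M{\left(S{\left(8,-10 \right)} \right)}} = \sqrt{17715 - 2} = \sqrt{17713}$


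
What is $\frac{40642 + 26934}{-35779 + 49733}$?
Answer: $\frac{33788}{6977} \approx 4.8428$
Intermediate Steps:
$\frac{40642 + 26934}{-35779 + 49733} = \frac{67576}{13954} = 67576 \cdot \frac{1}{13954} = \frac{33788}{6977}$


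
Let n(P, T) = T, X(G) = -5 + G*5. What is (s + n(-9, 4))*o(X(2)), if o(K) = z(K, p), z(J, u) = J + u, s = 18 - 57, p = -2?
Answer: -105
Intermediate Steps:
X(G) = -5 + 5*G
s = -39
o(K) = -2 + K (o(K) = K - 2 = -2 + K)
(s + n(-9, 4))*o(X(2)) = (-39 + 4)*(-2 + (-5 + 5*2)) = -35*(-2 + (-5 + 10)) = -35*(-2 + 5) = -35*3 = -105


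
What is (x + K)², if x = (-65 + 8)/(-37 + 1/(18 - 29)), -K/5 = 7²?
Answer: 1096338321/18496 ≈ 59274.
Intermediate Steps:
K = -245 (K = -5*7² = -5*49 = -245)
x = 209/136 (x = -57/(-37 + 1/(-11)) = -57/(-37 - 1/11) = -57/(-408/11) = -57*(-11/408) = 209/136 ≈ 1.5368)
(x + K)² = (209/136 - 245)² = (-33111/136)² = 1096338321/18496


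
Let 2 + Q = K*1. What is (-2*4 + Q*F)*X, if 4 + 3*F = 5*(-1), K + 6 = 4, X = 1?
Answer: 4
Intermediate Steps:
K = -2 (K = -6 + 4 = -2)
F = -3 (F = -4/3 + (5*(-1))/3 = -4/3 + (⅓)*(-5) = -4/3 - 5/3 = -3)
Q = -4 (Q = -2 - 2*1 = -2 - 2 = -4)
(-2*4 + Q*F)*X = (-2*4 - 4*(-3))*1 = (-8 + 12)*1 = 4*1 = 4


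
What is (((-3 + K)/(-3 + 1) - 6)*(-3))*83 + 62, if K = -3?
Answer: 809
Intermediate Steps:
(((-3 + K)/(-3 + 1) - 6)*(-3))*83 + 62 = (((-3 - 3)/(-3 + 1) - 6)*(-3))*83 + 62 = ((-6/(-2) - 6)*(-3))*83 + 62 = ((-6*(-1/2) - 6)*(-3))*83 + 62 = ((3 - 6)*(-3))*83 + 62 = -3*(-3)*83 + 62 = 9*83 + 62 = 747 + 62 = 809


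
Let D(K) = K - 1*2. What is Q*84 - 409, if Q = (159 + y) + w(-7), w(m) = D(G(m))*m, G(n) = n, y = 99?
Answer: 26555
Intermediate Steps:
D(K) = -2 + K (D(K) = K - 2 = -2 + K)
w(m) = m*(-2 + m) (w(m) = (-2 + m)*m = m*(-2 + m))
Q = 321 (Q = (159 + 99) - 7*(-2 - 7) = 258 - 7*(-9) = 258 + 63 = 321)
Q*84 - 409 = 321*84 - 409 = 26964 - 409 = 26555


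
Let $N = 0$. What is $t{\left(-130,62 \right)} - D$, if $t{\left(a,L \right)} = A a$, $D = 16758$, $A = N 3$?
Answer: $-16758$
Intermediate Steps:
$A = 0$ ($A = 0 \cdot 3 = 0$)
$t{\left(a,L \right)} = 0$ ($t{\left(a,L \right)} = 0 a = 0$)
$t{\left(-130,62 \right)} - D = 0 - 16758 = -16758$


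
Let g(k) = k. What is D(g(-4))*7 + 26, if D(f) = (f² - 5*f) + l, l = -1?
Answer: 271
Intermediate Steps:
D(f) = -1 + f² - 5*f (D(f) = (f² - 5*f) - 1 = -1 + f² - 5*f)
D(g(-4))*7 + 26 = (-1 + (-4)² - 5*(-4))*7 + 26 = (-1 + 16 + 20)*7 + 26 = 35*7 + 26 = 245 + 26 = 271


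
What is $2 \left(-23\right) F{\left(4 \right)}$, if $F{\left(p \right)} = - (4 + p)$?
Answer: $368$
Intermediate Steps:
$F{\left(p \right)} = -4 - p$
$2 \left(-23\right) F{\left(4 \right)} = 2 \left(-23\right) \left(-4 - 4\right) = - 46 \left(-4 - 4\right) = \left(-46\right) \left(-8\right) = 368$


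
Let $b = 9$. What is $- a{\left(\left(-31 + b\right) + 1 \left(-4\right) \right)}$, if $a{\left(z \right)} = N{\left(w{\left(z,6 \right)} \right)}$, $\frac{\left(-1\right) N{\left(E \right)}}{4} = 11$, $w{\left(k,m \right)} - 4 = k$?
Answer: $44$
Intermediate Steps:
$w{\left(k,m \right)} = 4 + k$
$N{\left(E \right)} = -44$ ($N{\left(E \right)} = \left(-4\right) 11 = -44$)
$a{\left(z \right)} = -44$
$- a{\left(\left(-31 + b\right) + 1 \left(-4\right) \right)} = \left(-1\right) \left(-44\right) = 44$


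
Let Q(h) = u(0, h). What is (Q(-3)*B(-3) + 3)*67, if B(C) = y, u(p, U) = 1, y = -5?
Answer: -134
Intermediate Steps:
B(C) = -5
Q(h) = 1
(Q(-3)*B(-3) + 3)*67 = (1*(-5) + 3)*67 = (-5 + 3)*67 = -2*67 = -134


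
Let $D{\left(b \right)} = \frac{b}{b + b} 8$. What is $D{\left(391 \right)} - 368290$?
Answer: $-368286$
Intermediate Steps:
$D{\left(b \right)} = 4$ ($D{\left(b \right)} = \frac{b}{2 b} 8 = \frac{1}{2 b} b 8 = \frac{1}{2} \cdot 8 = 4$)
$D{\left(391 \right)} - 368290 = 4 - 368290 = -368286$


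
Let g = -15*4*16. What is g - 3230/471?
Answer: -455390/471 ≈ -966.86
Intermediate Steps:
g = -960 (g = -60*16 = -960)
g - 3230/471 = -960 - 3230/471 = -455390/471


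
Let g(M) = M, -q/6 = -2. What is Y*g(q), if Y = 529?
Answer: 6348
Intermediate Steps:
q = 12 (q = -6*(-2) = 12)
Y*g(q) = 529*12 = 6348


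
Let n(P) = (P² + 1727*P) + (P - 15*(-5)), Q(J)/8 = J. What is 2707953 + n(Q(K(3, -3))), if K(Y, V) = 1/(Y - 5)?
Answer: 2701132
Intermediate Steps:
K(Y, V) = 1/(-5 + Y)
Q(J) = 8*J
n(P) = 75 + P² + 1728*P (n(P) = (P² + 1727*P) + (P + 75) = (P² + 1727*P) + (75 + P) = 75 + P² + 1728*P)
2707953 + n(Q(K(3, -3))) = 2707953 + (75 + (8/(-5 + 3))² + 1728*(8/(-5 + 3))) = 2707953 + (75 + (8/(-2))² + 1728*(8/(-2))) = 2707953 + (75 + (8*(-½))² + 1728*(8*(-½))) = 2707953 + (75 + (-4)² + 1728*(-4)) = 2707953 + (75 + 16 - 6912) = 2707953 - 6821 = 2701132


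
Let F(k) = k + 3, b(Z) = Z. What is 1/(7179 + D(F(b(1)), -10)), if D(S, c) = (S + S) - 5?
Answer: 1/7182 ≈ 0.00013924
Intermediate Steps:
F(k) = 3 + k
D(S, c) = -5 + 2*S (D(S, c) = 2*S - 5 = -5 + 2*S)
1/(7179 + D(F(b(1)), -10)) = 1/(7179 + (-5 + 2*(3 + 1))) = 1/(7179 + (-5 + 2*4)) = 1/(7179 + (-5 + 8)) = 1/(7179 + 3) = 1/7182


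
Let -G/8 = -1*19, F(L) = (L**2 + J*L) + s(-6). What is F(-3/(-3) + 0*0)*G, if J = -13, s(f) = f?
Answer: -2736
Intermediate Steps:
F(L) = -6 + L**2 - 13*L (F(L) = (L**2 - 13*L) - 6 = -6 + L**2 - 13*L)
G = 152 (G = -(-8)*19 = -8*(-19) = 152)
F(-3/(-3) + 0*0)*G = (-6 + (-3/(-3) + 0*0)**2 - 13*(-3/(-3) + 0*0))*152 = (-6 + (-3*(-1/3) + 0)**2 - 13*(-3*(-1/3) + 0))*152 = (-6 + (1 + 0)**2 - 13*(1 + 0))*152 = (-6 + 1**2 - 13*1)*152 = (-6 + 1 - 13)*152 = -18*152 = -2736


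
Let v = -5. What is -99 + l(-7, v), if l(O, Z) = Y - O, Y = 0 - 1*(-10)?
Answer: -82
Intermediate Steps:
Y = 10 (Y = 0 + 10 = 10)
l(O, Z) = 10 - O
-99 + l(-7, v) = -99 + (10 - 1*(-7)) = -99 + (10 + 7) = -99 + 17 = -82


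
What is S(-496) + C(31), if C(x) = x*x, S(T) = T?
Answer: 465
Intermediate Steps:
C(x) = x²
S(-496) + C(31) = -496 + 31² = -496 + 961 = 465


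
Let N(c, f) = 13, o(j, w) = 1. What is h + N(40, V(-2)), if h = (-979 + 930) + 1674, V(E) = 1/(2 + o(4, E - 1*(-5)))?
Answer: 1638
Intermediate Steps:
V(E) = 1/3 (V(E) = 1/(2 + 1) = 1/3)
h = 1625 (h = -49 + 1674 = 1625)
h + N(40, V(-2)) = 1625 + 13 = 1638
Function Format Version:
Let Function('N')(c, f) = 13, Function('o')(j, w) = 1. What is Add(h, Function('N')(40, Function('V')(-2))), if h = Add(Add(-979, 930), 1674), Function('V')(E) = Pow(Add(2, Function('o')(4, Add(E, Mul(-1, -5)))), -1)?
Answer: 1638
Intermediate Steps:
Function('V')(E) = Rational(1, 3) (Function('V')(E) = Pow(Add(2, 1), -1) = Pow(3, -1) = Rational(1, 3))
h = 1625 (h = Add(-49, 1674) = 1625)
Add(h, Function('N')(40, Function('V')(-2))) = Add(1625, 13) = 1638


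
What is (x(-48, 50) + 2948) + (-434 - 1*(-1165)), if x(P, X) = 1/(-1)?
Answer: 3678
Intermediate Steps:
x(P, X) = -1
(x(-48, 50) + 2948) + (-434 - 1*(-1165)) = (-1 + 2948) + (-434 - 1*(-1165)) = 2947 + (-434 + 1165) = 2947 + 731 = 3678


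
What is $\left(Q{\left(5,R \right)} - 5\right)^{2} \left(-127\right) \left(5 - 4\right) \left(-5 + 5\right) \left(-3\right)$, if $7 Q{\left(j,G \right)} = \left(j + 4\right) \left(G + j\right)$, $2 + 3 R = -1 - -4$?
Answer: $0$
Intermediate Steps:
$R = \frac{1}{3}$ ($R = - \frac{2}{3} + \frac{-1 - -4}{3} = - \frac{2}{3} + \frac{-1 + 4}{3} = - \frac{2}{3} + \frac{1}{3} \cdot 3 = - \frac{2}{3} + 1 = \frac{1}{3} \approx 0.33333$)
$Q{\left(j,G \right)} = \frac{\left(4 + j\right) \left(G + j\right)}{7}$ ($Q{\left(j,G \right)} = \frac{\left(j + 4\right) \left(G + j\right)}{7} = \frac{\left(4 + j\right) \left(G + j\right)}{7}$)
$\left(Q{\left(5,R \right)} - 5\right)^{2} \left(-127\right) \left(5 - 4\right) \left(-5 + 5\right) \left(-3\right) = \left(\left(\frac{5^{2}}{7} + \frac{4}{7} \cdot \frac{1}{3} + \frac{4}{7} \cdot 5 + \frac{1}{7} \cdot \frac{1}{3} \cdot 5\right) - 5\right)^{2} \left(-127\right) \left(5 - 4\right) \left(-5 + 5\right) \left(-3\right) = \left(\left(\frac{1}{7} \cdot 25 + \frac{4}{21} + \frac{20}{7} + \frac{5}{21}\right) - 5\right)^{2} \left(-127\right) 1 \cdot 0 \left(-3\right) = \left(\left(\frac{25}{7} + \frac{4}{21} + \frac{20}{7} + \frac{5}{21}\right) - 5\right)^{2} \left(-127\right) 1 \cdot 0 = \left(\frac{48}{7} - 5\right)^{2} \left(-127\right) 0 = \left(\frac{13}{7}\right)^{2} \left(-127\right) 0 = \frac{169}{49} \left(-127\right) 0 = \left(- \frac{21463}{49}\right) 0 = 0$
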